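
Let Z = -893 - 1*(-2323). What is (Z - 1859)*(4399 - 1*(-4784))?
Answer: -3939507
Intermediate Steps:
Z = 1430 (Z = -893 + 2323 = 1430)
(Z - 1859)*(4399 - 1*(-4784)) = (1430 - 1859)*(4399 - 1*(-4784)) = -429*(4399 + 4784) = -429*9183 = -3939507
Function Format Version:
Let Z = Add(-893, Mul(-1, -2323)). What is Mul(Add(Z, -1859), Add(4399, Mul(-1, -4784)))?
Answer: -3939507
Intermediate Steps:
Z = 1430 (Z = Add(-893, 2323) = 1430)
Mul(Add(Z, -1859), Add(4399, Mul(-1, -4784))) = Mul(Add(1430, -1859), Add(4399, Mul(-1, -4784))) = Mul(-429, Add(4399, 4784)) = Mul(-429, 9183) = -3939507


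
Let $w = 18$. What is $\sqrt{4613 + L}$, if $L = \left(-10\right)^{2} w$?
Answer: $11 \sqrt{53} \approx 80.081$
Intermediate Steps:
$L = 1800$ ($L = \left(-10\right)^{2} \cdot 18 = 100 \cdot 18 = 1800$)
$\sqrt{4613 + L} = \sqrt{4613 + 1800} = \sqrt{6413} = 11 \sqrt{53}$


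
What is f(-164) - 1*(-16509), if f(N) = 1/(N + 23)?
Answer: 2327768/141 ≈ 16509.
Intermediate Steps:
f(N) = 1/(23 + N)
f(-164) - 1*(-16509) = 1/(23 - 164) - 1*(-16509) = 1/(-141) + 16509 = -1/141 + 16509 = 2327768/141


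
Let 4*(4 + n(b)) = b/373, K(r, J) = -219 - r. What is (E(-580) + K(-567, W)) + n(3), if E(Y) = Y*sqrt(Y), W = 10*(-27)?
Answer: 513251/1492 - 1160*I*sqrt(145) ≈ 344.0 - 13968.0*I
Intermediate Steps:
W = -270
n(b) = -4 + b/1492 (n(b) = -4 + (b/373)/4 = -4 + b/1492)
E(Y) = Y**(3/2)
(E(-580) + K(-567, W)) + n(3) = ((-580)**(3/2) + (-219 - 1*(-567))) + (-4 + (1/1492)*3) = (-1160*I*sqrt(145) + (-219 + 567)) + (-4 + 3/1492) = (-1160*I*sqrt(145) + 348) - 5965/1492 = (348 - 1160*I*sqrt(145)) - 5965/1492 = 513251/1492 - 1160*I*sqrt(145)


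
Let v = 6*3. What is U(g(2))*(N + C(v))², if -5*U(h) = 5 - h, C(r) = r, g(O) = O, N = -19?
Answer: -⅗ ≈ -0.60000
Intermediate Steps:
v = 18
U(h) = -1 + h/5 (U(h) = -(5 - h)/5 = -1 + h/5)
U(g(2))*(N + C(v))² = (-1 + (⅕)*2)*(-19 + 18)² = (-1 + ⅖)*(-1)² = -⅗*1 = -⅗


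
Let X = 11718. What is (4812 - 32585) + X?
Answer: -16055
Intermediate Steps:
(4812 - 32585) + X = (4812 - 32585) + 11718 = -27773 + 11718 = -16055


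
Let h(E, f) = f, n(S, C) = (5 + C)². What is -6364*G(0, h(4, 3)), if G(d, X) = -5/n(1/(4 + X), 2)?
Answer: 31820/49 ≈ 649.39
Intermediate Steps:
G(d, X) = -5/49 (G(d, X) = -5/(5 + 2)² = -5/(7²) = -5/49)
-6364*G(0, h(4, 3)) = -6364*(-5/49) = 31820/49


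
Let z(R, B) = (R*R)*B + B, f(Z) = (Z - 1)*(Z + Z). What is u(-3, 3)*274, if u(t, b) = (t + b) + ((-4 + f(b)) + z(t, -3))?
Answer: -6028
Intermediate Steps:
f(Z) = 2*Z*(-1 + Z) (f(Z) = (-1 + Z)*(2*Z) = 2*Z*(-1 + Z))
z(R, B) = B + B*R² (z(R, B) = R²*B + B = B*R² + B = B + B*R²)
u(t, b) = -7 + b + t - 3*t² + 2*b*(-1 + b) (u(t, b) = (t + b) + ((-4 + 2*b*(-1 + b)) - 3*(1 + t²)) = (b + t) + ((-4 + 2*b*(-1 + b)) + (-3 - 3*t²)) = (b + t) + (-7 - 3*t² + 2*b*(-1 + b)) = -7 + b + t - 3*t² + 2*b*(-1 + b))
u(-3, 3)*274 = (-7 - 3 - 1*3 - 3*(-3)² + 2*3²)*274 = (-7 - 3 - 3 - 3*9 + 2*9)*274 = (-7 - 3 - 3 - 27 + 18)*274 = -22*274 = -6028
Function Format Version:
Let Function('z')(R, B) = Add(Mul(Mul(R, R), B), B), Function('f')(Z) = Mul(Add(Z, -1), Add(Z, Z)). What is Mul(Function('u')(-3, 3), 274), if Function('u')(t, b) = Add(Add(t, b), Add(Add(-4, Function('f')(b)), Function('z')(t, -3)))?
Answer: -6028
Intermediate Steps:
Function('f')(Z) = Mul(2, Z, Add(-1, Z)) (Function('f')(Z) = Mul(Add(-1, Z), Mul(2, Z)) = Mul(2, Z, Add(-1, Z)))
Function('z')(R, B) = Add(B, Mul(B, Pow(R, 2))) (Function('z')(R, B) = Add(Mul(Pow(R, 2), B), B) = Add(Mul(B, Pow(R, 2)), B) = Add(B, Mul(B, Pow(R, 2))))
Function('u')(t, b) = Add(-7, b, t, Mul(-3, Pow(t, 2)), Mul(2, b, Add(-1, b))) (Function('u')(t, b) = Add(Add(t, b), Add(Add(-4, Mul(2, b, Add(-1, b))), Mul(-3, Add(1, Pow(t, 2))))) = Add(Add(b, t), Add(Add(-4, Mul(2, b, Add(-1, b))), Add(-3, Mul(-3, Pow(t, 2))))) = Add(Add(b, t), Add(-7, Mul(-3, Pow(t, 2)), Mul(2, b, Add(-1, b)))) = Add(-7, b, t, Mul(-3, Pow(t, 2)), Mul(2, b, Add(-1, b))))
Mul(Function('u')(-3, 3), 274) = Mul(Add(-7, -3, Mul(-1, 3), Mul(-3, Pow(-3, 2)), Mul(2, Pow(3, 2))), 274) = Mul(Add(-7, -3, -3, Mul(-3, 9), Mul(2, 9)), 274) = Mul(Add(-7, -3, -3, -27, 18), 274) = Mul(-22, 274) = -6028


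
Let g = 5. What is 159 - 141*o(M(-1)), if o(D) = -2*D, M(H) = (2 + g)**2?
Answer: 13977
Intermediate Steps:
M(H) = 49 (M(H) = (2 + 5)**2 = 7**2 = 49)
159 - 141*o(M(-1)) = 159 - (-282)*49 = 159 - 141*(-98) = 159 + 13818 = 13977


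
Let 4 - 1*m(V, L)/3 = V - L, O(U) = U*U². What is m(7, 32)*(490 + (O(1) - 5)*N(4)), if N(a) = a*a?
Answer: 37062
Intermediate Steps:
O(U) = U³
N(a) = a²
m(V, L) = 12 - 3*V + 3*L (m(V, L) = 12 - 3*(V - L) = 12 + (-3*V + 3*L) = 12 - 3*V + 3*L)
m(7, 32)*(490 + (O(1) - 5)*N(4)) = (12 - 3*7 + 3*32)*(490 + (1³ - 5)*4²) = (12 - 21 + 96)*(490 + (1 - 5)*16) = 87*(490 - 4*16) = 87*(490 - 64) = 87*426 = 37062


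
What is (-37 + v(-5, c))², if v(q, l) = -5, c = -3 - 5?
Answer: 1764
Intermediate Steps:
c = -8
(-37 + v(-5, c))² = (-37 - 5)² = (-42)² = 1764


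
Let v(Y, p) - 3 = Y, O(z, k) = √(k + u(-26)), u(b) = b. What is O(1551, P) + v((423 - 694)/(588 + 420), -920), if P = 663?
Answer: 2753/1008 + 7*√13 ≈ 27.970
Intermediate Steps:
O(z, k) = √(-26 + k) (O(z, k) = √(k - 26) = √(-26 + k))
v(Y, p) = 3 + Y
O(1551, P) + v((423 - 694)/(588 + 420), -920) = √(-26 + 663) + (3 + (423 - 694)/(588 + 420)) = √637 + (3 - 271/1008) = 7*√13 + (3 - 271*1/1008) = 7*√13 + (3 - 271/1008) = 7*√13 + 2753/1008 = 2753/1008 + 7*√13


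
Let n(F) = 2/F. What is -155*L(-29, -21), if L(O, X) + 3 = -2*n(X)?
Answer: 9145/21 ≈ 435.48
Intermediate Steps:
L(O, X) = -3 - 4/X
-155*L(-29, -21) = -155*(-3 - 4/(-21)) = -155*(-3 - 4*(-1/21)) = -155*(-3 + 4/21) = -155*(-59/21) = 9145/21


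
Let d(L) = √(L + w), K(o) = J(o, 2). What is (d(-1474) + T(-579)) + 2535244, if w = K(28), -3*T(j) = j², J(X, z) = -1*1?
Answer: 2423497 + 5*I*√59 ≈ 2.4235e+6 + 38.406*I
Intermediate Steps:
J(X, z) = -1
T(j) = -j²/3
K(o) = -1
w = -1
d(L) = √(-1 + L) (d(L) = √(L - 1) = √(-1 + L))
(d(-1474) + T(-579)) + 2535244 = (√(-1 - 1474) - ⅓*(-579)²) + 2535244 = (√(-1475) - ⅓*335241) + 2535244 = (5*I*√59 - 111747) + 2535244 = (-111747 + 5*I*√59) + 2535244 = 2423497 + 5*I*√59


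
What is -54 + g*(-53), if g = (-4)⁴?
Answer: -13622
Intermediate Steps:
g = 256
-54 + g*(-53) = -54 + 256*(-53) = -54 - 13568 = -13622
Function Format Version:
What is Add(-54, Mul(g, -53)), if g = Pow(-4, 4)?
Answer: -13622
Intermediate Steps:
g = 256
Add(-54, Mul(g, -53)) = Add(-54, Mul(256, -53)) = Add(-54, -13568) = -13622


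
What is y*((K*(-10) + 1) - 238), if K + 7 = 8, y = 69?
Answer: -17043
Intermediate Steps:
K = 1 (K = -7 + 8 = 1)
y*((K*(-10) + 1) - 238) = 69*((1*(-10) + 1) - 238) = 69*((-10 + 1) - 238) = 69*(-9 - 238) = 69*(-247) = -17043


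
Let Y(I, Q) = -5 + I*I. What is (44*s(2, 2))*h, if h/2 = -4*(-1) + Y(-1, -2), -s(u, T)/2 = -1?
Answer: 0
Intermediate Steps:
s(u, T) = 2 (s(u, T) = -2*(-1) = 2)
Y(I, Q) = -5 + I**2
h = 0 (h = 2*(-4*(-1) + (-5 + (-1)**2)) = 2*(4 + (-5 + 1)) = 2*(4 - 4) = 2*0 = 0)
(44*s(2, 2))*h = (44*2)*0 = 88*0 = 0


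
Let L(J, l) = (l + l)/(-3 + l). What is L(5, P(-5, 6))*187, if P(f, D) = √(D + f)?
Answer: -187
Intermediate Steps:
L(J, l) = 2*l/(-3 + l) (L(J, l) = (2*l)/(-3 + l) = 2*l/(-3 + l))
L(5, P(-5, 6))*187 = (2*√(6 - 5)/(-3 + √(6 - 5)))*187 = (2*√1/(-3 + √1))*187 = (2*1/(-3 + 1))*187 = (2*1/(-2))*187 = (2*1*(-½))*187 = -1*187 = -187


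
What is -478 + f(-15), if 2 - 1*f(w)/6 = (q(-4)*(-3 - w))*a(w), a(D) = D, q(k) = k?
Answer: -4786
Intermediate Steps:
f(w) = 12 - 6*w*(12 + 4*w) (f(w) = 12 - 6*(-4*(-3 - w))*w = 12 - 6*(12 + 4*w)*w = 12 - 6*w*(12 + 4*w))
-478 + f(-15) = -478 + (12 - 72*(-15) - 24*(-15)**2) = -478 + (12 + 1080 - 24*225) = -478 + (12 + 1080 - 5400) = -478 - 4308 = -4786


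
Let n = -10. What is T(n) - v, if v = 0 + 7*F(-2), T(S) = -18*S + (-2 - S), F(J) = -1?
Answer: 195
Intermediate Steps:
T(S) = -2 - 19*S
v = -7 (v = 0 + 7*(-1) = 0 - 7 = -7)
T(n) - v = (-2 - 19*(-10)) - 1*(-7) = (-2 + 190) + 7 = 188 + 7 = 195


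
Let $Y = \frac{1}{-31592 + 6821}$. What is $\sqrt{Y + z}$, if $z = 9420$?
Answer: $\frac{19 \sqrt{16011454209}}{24771} \approx 97.057$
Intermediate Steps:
$Y = - \frac{1}{24771}$ ($Y = \frac{1}{-24771} = - \frac{1}{24771} \approx -4.037 \cdot 10^{-5}$)
$\sqrt{Y + z} = \sqrt{- \frac{1}{24771} + 9420} = \sqrt{\frac{233342819}{24771}} = \frac{19 \sqrt{16011454209}}{24771}$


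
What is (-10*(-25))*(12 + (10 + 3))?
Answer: 6250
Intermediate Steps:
(-10*(-25))*(12 + (10 + 3)) = 250*(12 + 13) = 250*25 = 6250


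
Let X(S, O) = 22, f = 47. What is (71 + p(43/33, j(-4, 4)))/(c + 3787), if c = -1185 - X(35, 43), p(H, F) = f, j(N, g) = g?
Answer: 59/1290 ≈ 0.045736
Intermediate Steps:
p(H, F) = 47
c = -1207 (c = -1185 - 1*22 = -1185 - 22 = -1207)
(71 + p(43/33, j(-4, 4)))/(c + 3787) = (71 + 47)/(-1207 + 3787) = 118/2580 = 118*(1/2580) = 59/1290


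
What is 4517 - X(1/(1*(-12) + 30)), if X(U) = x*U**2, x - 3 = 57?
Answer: 121954/27 ≈ 4516.8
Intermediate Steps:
x = 60 (x = 3 + 57 = 60)
X(U) = 60*U**2
4517 - X(1/(1*(-12) + 30)) = 4517 - 60*(1/(1*(-12) + 30))**2 = 4517 - 60*(1/(-12 + 30))**2 = 4517 - 60*(1/18)**2 = 4517 - 60/324 = 4517 - 1*5/27 = 4517 - 5/27 = 121954/27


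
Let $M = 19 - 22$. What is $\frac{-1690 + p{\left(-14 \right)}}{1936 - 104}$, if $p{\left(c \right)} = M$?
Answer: $- \frac{1693}{1832} \approx -0.92413$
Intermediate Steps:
$M = -3$ ($M = 19 - 22 = -3$)
$p{\left(c \right)} = -3$
$\frac{-1690 + p{\left(-14 \right)}}{1936 - 104} = \frac{-1690 - 3}{1936 - 104} = - \frac{1693}{1936 - 104} = - \frac{1693}{1832}$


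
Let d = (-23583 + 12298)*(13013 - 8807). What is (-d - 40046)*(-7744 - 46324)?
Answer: -2564156733152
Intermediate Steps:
d = -47464710 (d = -11285*4206 = -47464710)
(-d - 40046)*(-7744 - 46324) = (-1*(-47464710) - 40046)*(-7744 - 46324) = (47464710 - 40046)*(-54068) = 47424664*(-54068) = -2564156733152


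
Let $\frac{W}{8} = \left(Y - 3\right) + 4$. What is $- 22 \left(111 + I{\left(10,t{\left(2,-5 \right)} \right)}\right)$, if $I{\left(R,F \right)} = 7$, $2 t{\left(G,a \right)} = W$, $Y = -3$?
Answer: $-2596$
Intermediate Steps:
$W = -16$ ($W = 8 \left(\left(-3 - 3\right) + 4\right) = 8 \left(-6 + 4\right) = 8 \left(-2\right) = -16$)
$t{\left(G,a \right)} = -8$ ($t{\left(G,a \right)} = \frac{1}{2} \left(-16\right) = -8$)
$- 22 \left(111 + I{\left(10,t{\left(2,-5 \right)} \right)}\right) = - 22 \left(111 + 7\right) = \left(-22\right) 118 = -2596$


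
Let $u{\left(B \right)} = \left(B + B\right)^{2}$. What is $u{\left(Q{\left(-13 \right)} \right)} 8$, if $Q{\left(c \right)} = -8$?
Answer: $2048$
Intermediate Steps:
$u{\left(B \right)} = 4 B^{2}$ ($u{\left(B \right)} = \left(2 B\right)^{2} = 4 B^{2}$)
$u{\left(Q{\left(-13 \right)} \right)} 8 = 4 \left(-8\right)^{2} \cdot 8 = 4 \cdot 64 \cdot 8 = 256 \cdot 8 = 2048$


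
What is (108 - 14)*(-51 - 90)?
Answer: -13254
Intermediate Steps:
(108 - 14)*(-51 - 90) = 94*(-141) = -13254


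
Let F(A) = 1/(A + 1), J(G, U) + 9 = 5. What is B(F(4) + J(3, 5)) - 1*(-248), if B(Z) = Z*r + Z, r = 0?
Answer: 1221/5 ≈ 244.20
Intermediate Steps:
J(G, U) = -4 (J(G, U) = -9 + 5 = -4)
F(A) = 1/(1 + A)
B(Z) = Z (B(Z) = Z*0 + Z = 0 + Z = Z)
B(F(4) + J(3, 5)) - 1*(-248) = (1/(1 + 4) - 4) - 1*(-248) = (1/5 - 4) + 248 = -19/5 + 248 = 1221/5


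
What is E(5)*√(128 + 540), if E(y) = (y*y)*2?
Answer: 100*√167 ≈ 1292.3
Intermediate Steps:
E(y) = 2*y² (E(y) = y²*2 = 2*y²)
E(5)*√(128 + 540) = (2*5²)*√(128 + 540) = (2*25)*√668 = 50*(2*√167) = 100*√167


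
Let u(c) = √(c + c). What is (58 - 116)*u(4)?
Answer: -116*√2 ≈ -164.05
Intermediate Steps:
u(c) = √2*√c (u(c) = √(2*c) = √2*√c)
(58 - 116)*u(4) = (58 - 116)*(√2*√4) = -58*√2*2 = -116*√2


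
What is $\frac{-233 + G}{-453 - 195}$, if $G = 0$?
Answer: $\frac{233}{648} \approx 0.35957$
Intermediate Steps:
$\frac{-233 + G}{-453 - 195} = \frac{-233 + 0}{-453 - 195} = - \frac{233}{-648} = \left(-233\right) \left(- \frac{1}{648}\right) = \frac{233}{648}$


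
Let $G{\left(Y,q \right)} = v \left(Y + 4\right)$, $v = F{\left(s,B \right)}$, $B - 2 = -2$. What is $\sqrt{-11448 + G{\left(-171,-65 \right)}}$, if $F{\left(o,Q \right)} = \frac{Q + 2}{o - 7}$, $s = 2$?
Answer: $\frac{i \sqrt{284530}}{5} \approx 106.68 i$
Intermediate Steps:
$B = 0$ ($B = 2 - 2 = 0$)
$F{\left(o,Q \right)} = \frac{2 + Q}{-7 + o}$
$v = - \frac{2}{5}$ ($v = \frac{2 + 0}{-7 + 2} = \frac{1}{-5} \cdot 2 = \left(- \frac{1}{5}\right) 2 = - \frac{2}{5} \approx -0.4$)
$G{\left(Y,q \right)} = - \frac{8}{5} - \frac{2 Y}{5}$ ($G{\left(Y,q \right)} = - \frac{2 \left(Y + 4\right)}{5} = - \frac{2 \left(4 + Y\right)}{5} = - \frac{8}{5} - \frac{2 Y}{5}$)
$\sqrt{-11448 + G{\left(-171,-65 \right)}} = \sqrt{-11448 - - \frac{334}{5}} = \sqrt{-11448 + \left(- \frac{8}{5} + \frac{342}{5}\right)} = \sqrt{-11448 + \frac{334}{5}} = \sqrt{- \frac{56906}{5}} = \frac{i \sqrt{284530}}{5}$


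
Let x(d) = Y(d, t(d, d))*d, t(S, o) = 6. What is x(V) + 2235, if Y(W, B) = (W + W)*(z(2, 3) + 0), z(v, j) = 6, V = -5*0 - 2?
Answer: 2283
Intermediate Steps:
V = -2 (V = 0 - 2 = -2)
Y(W, B) = 12*W (Y(W, B) = (W + W)*(6 + 0) = (2*W)*6 = 12*W)
x(d) = 12*d² (x(d) = (12*d)*d = 12*d²)
x(V) + 2235 = 12*(-2)² + 2235 = 12*4 + 2235 = 48 + 2235 = 2283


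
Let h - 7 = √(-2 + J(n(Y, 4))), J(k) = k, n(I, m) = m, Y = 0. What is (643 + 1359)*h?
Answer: 14014 + 2002*√2 ≈ 16845.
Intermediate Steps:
h = 7 + √2 (h = 7 + √(-2 + 4) = 7 + √2 ≈ 8.4142)
(643 + 1359)*h = (643 + 1359)*(7 + √2) = 2002*(7 + √2) = 14014 + 2002*√2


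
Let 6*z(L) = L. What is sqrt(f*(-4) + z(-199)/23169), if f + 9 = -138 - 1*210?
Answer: sqrt(3066213154678)/46338 ≈ 37.789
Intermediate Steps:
z(L) = L/6
f = -357 (f = -9 + (-138 - 1*210) = -9 + (-138 - 210) = -9 - 348 = -357)
sqrt(f*(-4) + z(-199)/23169) = sqrt(-357*(-4) + ((1/6)*(-199))/23169) = sqrt(1428 - 199/6*1/23169) = sqrt(1428 - 199/139014) = sqrt(198511793/139014) = sqrt(3066213154678)/46338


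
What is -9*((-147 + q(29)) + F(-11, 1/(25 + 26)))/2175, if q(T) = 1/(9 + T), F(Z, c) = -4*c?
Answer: 284987/468350 ≈ 0.60849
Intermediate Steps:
-9*((-147 + q(29)) + F(-11, 1/(25 + 26)))/2175 = -9*((-147 + 1/(9 + 29)) - 4/(25 + 26))/2175 = -9*((-147 + 1/38) - 4/51)/2175 = -9*((-147 + 1/38) - 4*1/51)/2175 = -9*(-5585/38 - 4/51)/2175 = -(-854961)/(646*2175) = -9*(-284987/4215150) = 284987/468350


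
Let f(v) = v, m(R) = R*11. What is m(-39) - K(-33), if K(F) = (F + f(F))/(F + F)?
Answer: -430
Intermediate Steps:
m(R) = 11*R
K(F) = 1 (K(F) = (F + F)/(F + F) = (2*F)/((2*F)) = (2*F)*(1/(2*F)) = 1)
m(-39) - K(-33) = 11*(-39) - 1*1 = -429 - 1 = -430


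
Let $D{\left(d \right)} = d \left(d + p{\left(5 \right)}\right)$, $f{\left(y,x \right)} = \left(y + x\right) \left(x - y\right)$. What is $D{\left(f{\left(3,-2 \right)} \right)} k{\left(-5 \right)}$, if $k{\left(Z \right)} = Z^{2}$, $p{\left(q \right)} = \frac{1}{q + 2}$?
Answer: $\frac{4250}{7} \approx 607.14$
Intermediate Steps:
$p{\left(q \right)} = \frac{1}{2 + q}$
$f{\left(y,x \right)} = \left(x + y\right) \left(x - y\right)$
$D{\left(d \right)} = d \left(\frac{1}{7} + d\right)$ ($D{\left(d \right)} = d \left(d + \frac{1}{2 + 5}\right) = d \left(d + \frac{1}{7}\right) = d \left(\frac{1}{7} + d\right)$)
$D{\left(f{\left(3,-2 \right)} \right)} k{\left(-5 \right)} = \left(\left(-2\right)^{2} - 3^{2}\right) \left(\frac{1}{7} + \left(\left(-2\right)^{2} - 3^{2}\right)\right) \left(-5\right)^{2} = \left(4 - 9\right) \left(\frac{1}{7} + \left(4 - 9\right)\right) 25 = - 5 \left(\frac{1}{7} - 5\right) 25 = \left(-5\right) \left(- \frac{34}{7}\right) 25 = \frac{170}{7} \cdot 25 = \frac{4250}{7}$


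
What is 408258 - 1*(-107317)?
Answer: 515575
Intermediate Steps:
408258 - 1*(-107317) = 408258 + 107317 = 515575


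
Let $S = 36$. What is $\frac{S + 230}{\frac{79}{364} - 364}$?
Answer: $- \frac{96824}{132417} \approx -0.7312$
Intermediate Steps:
$\frac{S + 230}{\frac{79}{364} - 364} = \frac{36 + 230}{\frac{79}{364} - 364} = \frac{266}{79 \cdot \frac{1}{364} - 364} = \frac{266}{\frac{79}{364} - 364} = \frac{266}{- \frac{132417}{364}} = 266 \left(- \frac{364}{132417}\right) = - \frac{96824}{132417}$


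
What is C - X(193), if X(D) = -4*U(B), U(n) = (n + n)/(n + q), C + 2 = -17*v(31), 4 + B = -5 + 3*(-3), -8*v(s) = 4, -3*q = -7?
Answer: 1475/94 ≈ 15.691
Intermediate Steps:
q = 7/3 (q = -1/3*(-7) = 7/3 ≈ 2.3333)
v(s) = -1/2 (v(s) = -1/8*4 = -1/2)
B = -18 (B = -4 + (-5 + 3*(-3)) = -4 + (-5 - 9) = -4 - 14 = -18)
C = 13/2 (C = -2 - 17*(-1/2) = -2 + 17/2 = 13/2 ≈ 6.5000)
U(n) = 2*n/(7/3 + n) (U(n) = (n + n)/(n + 7/3) = (2*n)/(7/3 + n) = 2*n/(7/3 + n))
X(D) = -432/47 (X(D) = -24*(-18)/(7 + 3*(-18)) = -24*(-18)/(7 - 54) = -24*(-18)/(-47) = -24*(-18)*(-1)/47 = -4*108/47 = -432/47)
C - X(193) = 13/2 - 1*(-432/47) = 13/2 + 432/47 = 1475/94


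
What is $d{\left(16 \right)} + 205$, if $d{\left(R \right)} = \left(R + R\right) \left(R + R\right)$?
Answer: $1229$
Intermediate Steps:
$d{\left(R \right)} = 4 R^{2}$ ($d{\left(R \right)} = 2 R 2 R = 4 R^{2}$)
$d{\left(16 \right)} + 205 = 4 \cdot 16^{2} + 205 = 4 \cdot 256 + 205 = 1024 + 205 = 1229$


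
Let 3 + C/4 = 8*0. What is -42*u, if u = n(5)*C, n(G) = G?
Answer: 2520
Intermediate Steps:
C = -12 (C = -12 + 4*(8*0) = -12 + 4*0 = -12 + 0 = -12)
u = -60 (u = 5*(-12) = -60)
-42*u = -42*(-60) = 2520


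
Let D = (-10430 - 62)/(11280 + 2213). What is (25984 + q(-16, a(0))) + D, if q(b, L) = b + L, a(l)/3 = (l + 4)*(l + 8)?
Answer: 351671060/13493 ≈ 26063.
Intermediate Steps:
D = -10492/13493 ≈ -0.77759
a(l) = 3*(4 + l)*(8 + l) (a(l) = 3*((l + 4)*(l + 8)) = 3*((4 + l)*(8 + l)) = 3*(4 + l)*(8 + l))
q(b, L) = L + b
(25984 + q(-16, a(0))) + D = (25984 + ((96 + 3*0² + 36*0) - 16)) - 10492/13493 = (25984 + ((96 + 3*0 + 0) - 16)) - 10492/13493 = (25984 + ((96 + 0 + 0) - 16)) - 10492/13493 = (25984 + (96 - 16)) - 10492/13493 = (25984 + 80) - 10492/13493 = 26064 - 10492/13493 = 351671060/13493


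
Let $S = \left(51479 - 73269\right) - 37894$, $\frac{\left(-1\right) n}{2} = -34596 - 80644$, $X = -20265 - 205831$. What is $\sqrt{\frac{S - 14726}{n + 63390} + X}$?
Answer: $\frac{i \sqrt{195255767656491}}{29387} \approx 475.5 i$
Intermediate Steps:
$X = -226096$ ($X = -20265 - 205831 = -226096$)
$n = 230480$ ($n = - 2 \left(-34596 - 80644\right) = \left(-2\right) \left(-115240\right) = 230480$)
$S = -59684$ ($S = -21790 - 37894 = -59684$)
$\sqrt{\frac{S - 14726}{n + 63390} + X} = \sqrt{\frac{-59684 - 14726}{230480 + 63390} - 226096} = \sqrt{- \frac{74410}{293870} - 226096} = \sqrt{\left(-74410\right) \frac{1}{293870} - 226096} = \sqrt{- \frac{7441}{29387} - 226096} = \sqrt{- \frac{6644290593}{29387}} = \frac{i \sqrt{195255767656491}}{29387}$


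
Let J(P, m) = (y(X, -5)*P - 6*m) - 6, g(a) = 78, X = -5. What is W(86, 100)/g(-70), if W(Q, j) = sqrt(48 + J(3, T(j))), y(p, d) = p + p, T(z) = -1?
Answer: sqrt(2)/26 ≈ 0.054393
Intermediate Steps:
y(p, d) = 2*p
J(P, m) = -6 - 10*P - 6*m (J(P, m) = ((2*(-5))*P - 6*m) - 6 = (-10*P - 6*m) - 6 = -6 - 10*P - 6*m)
W(Q, j) = 3*sqrt(2) (W(Q, j) = sqrt(48 + (-6 - 10*3 - 6*(-1))) = sqrt(48 + (-6 - 30 + 6)) = sqrt(48 - 30) = sqrt(18) = 3*sqrt(2))
W(86, 100)/g(-70) = (3*sqrt(2))/78 = (3*sqrt(2))*(1/78) = sqrt(2)/26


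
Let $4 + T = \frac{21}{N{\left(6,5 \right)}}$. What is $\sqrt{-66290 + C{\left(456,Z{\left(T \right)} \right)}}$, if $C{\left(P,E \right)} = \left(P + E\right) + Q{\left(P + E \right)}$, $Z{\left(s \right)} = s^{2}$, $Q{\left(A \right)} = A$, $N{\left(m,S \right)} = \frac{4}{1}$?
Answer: $\frac{3 i \sqrt{116222}}{4} \approx 255.69 i$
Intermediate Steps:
$N{\left(m,S \right)} = 4$ ($N{\left(m,S \right)} = 4 \cdot 1 = 4$)
$T = \frac{5}{4}$ ($T = -4 + \frac{21}{4} = \frac{5}{4} \approx 1.25$)
$C{\left(P,E \right)} = 2 E + 2 P$ ($C{\left(P,E \right)} = \left(P + E\right) + \left(P + E\right) = \left(E + P\right) + \left(E + P\right) = 2 E + 2 P$)
$\sqrt{-66290 + C{\left(456,Z{\left(T \right)} \right)}} = \sqrt{-66290 + \left(2 \left(\frac{5}{4}\right)^{2} + 2 \cdot 456\right)} = \sqrt{-66290 + \left(2 \cdot \frac{25}{16} + 912\right)} = \sqrt{-66290 + \left(\frac{25}{8} + 912\right)} = \sqrt{-66290 + \frac{7321}{8}} = \sqrt{- \frac{522999}{8}} = \frac{3 i \sqrt{116222}}{4}$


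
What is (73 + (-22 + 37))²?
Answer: 7744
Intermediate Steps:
(73 + (-22 + 37))² = (73 + 15)² = 88² = 7744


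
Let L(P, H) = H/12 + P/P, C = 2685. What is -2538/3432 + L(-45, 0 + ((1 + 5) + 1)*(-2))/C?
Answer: -3407551/4607460 ≈ -0.73957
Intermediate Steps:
L(P, H) = 1 + H/12 (L(P, H) = H*(1/12) + 1 = H/12 + 1 = 1 + H/12)
-2538/3432 + L(-45, 0 + ((1 + 5) + 1)*(-2))/C = -2538/3432 + (1 + (0 + ((1 + 5) + 1)*(-2))/12)/2685 = -2538*1/3432 + (1 + (0 + (6 + 1)*(-2))/12)*(1/2685) = -423/572 + (1 + (0 + 7*(-2))/12)*(1/2685) = -423/572 + (1 + (0 - 14)/12)*(1/2685) = -423/572 + (1 + (1/12)*(-14))*(1/2685) = -423/572 + (1 - 7/6)*(1/2685) = -423/572 - ⅙*1/2685 = -423/572 - 1/16110 = -3407551/4607460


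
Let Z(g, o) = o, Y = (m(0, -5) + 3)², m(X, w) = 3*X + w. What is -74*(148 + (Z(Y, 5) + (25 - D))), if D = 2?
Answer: -13024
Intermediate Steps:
m(X, w) = w + 3*X
Y = 4 (Y = ((-5 + 3*0) + 3)² = ((-5 + 0) + 3)² = (-5 + 3)² = (-2)² = 4)
-74*(148 + (Z(Y, 5) + (25 - D))) = -74*(148 + (5 + (25 - 1*2))) = -74*(148 + (5 + (25 - 2))) = -74*(148 + (5 + 23)) = -74*(148 + 28) = -74*176 = -13024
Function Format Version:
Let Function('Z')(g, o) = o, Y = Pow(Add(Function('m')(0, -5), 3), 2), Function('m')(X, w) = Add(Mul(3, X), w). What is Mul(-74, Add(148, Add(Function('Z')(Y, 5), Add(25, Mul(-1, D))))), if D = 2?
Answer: -13024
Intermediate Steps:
Function('m')(X, w) = Add(w, Mul(3, X))
Y = 4 (Y = Pow(Add(Add(-5, Mul(3, 0)), 3), 2) = Pow(Add(Add(-5, 0), 3), 2) = Pow(Add(-5, 3), 2) = Pow(-2, 2) = 4)
Mul(-74, Add(148, Add(Function('Z')(Y, 5), Add(25, Mul(-1, D))))) = Mul(-74, Add(148, Add(5, Add(25, Mul(-1, 2))))) = Mul(-74, Add(148, Add(5, Add(25, -2)))) = Mul(-74, Add(148, Add(5, 23))) = Mul(-74, Add(148, 28)) = Mul(-74, 176) = -13024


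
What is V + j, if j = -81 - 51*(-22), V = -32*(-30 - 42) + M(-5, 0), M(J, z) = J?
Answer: 3340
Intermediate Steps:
V = 2299 (V = -32*(-30 - 42) - 5 = -32*(-72) - 5 = 2304 - 5 = 2299)
j = 1041 (j = -81 + 1122 = 1041)
V + j = 2299 + 1041 = 3340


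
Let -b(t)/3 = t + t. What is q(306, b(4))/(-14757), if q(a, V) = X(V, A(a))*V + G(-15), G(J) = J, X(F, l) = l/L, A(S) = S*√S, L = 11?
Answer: 5/4919 + 7344*√34/54109 ≈ 0.79243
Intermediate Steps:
A(S) = S^(3/2)
X(F, l) = l/11
b(t) = -6*t (b(t) = -3*(t + t) = -6*t)
q(a, V) = -15 + V*a^(3/2)/11 (q(a, V) = (a^(3/2)/11)*V - 15 = V*a^(3/2)/11 - 15 = -15 + V*a^(3/2)/11)
q(306, b(4))/(-14757) = (-15 + (-6*4)*306^(3/2)/11)/(-14757) = (-15 + (1/11)*(-24)*(918*√34))*(-1/14757) = (-15 - 22032*√34/11)*(-1/14757) = 5/4919 + 7344*√34/54109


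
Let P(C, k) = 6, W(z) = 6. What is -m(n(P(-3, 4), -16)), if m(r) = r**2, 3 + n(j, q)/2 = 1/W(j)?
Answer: -289/9 ≈ -32.111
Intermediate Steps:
n(j, q) = -17/3 (n(j, q) = -6 + 2/6 = -6 + 2*(1/6) = -6 + 1/3 = -17/3)
-m(n(P(-3, 4), -16)) = -(-17/3)**2 = -1*289/9 = -289/9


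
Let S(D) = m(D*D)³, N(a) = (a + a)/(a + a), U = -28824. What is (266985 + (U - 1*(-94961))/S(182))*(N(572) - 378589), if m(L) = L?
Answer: -131197029726440938499817/1297986861808 ≈ -1.0108e+11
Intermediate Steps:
N(a) = 1 (N(a) = (2*a)/((2*a)) = (2*a)*(1/(2*a)) = 1)
S(D) = D⁶ (S(D) = (D*D)³ = (D²)³ = D⁶)
(266985 + (U - 1*(-94961))/S(182))*(N(572) - 378589) = (266985 + (-28824 - 1*(-94961))/(182⁶))*(1 - 378589) = (266985 + (-28824 + 94961)/36343632130624)*(-378588) = (266985 + 66137*(1/36343632130624))*(-378588) = (266985 + 66137/36343632130624)*(-378588) = (9703204624394714777/36343632130624)*(-378588) = -131197029726440938499817/1297986861808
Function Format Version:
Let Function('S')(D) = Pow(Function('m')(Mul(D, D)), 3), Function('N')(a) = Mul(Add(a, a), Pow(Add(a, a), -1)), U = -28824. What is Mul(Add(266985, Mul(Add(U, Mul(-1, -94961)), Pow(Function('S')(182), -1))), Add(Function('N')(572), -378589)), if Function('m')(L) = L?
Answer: Rational(-131197029726440938499817, 1297986861808) ≈ -1.0108e+11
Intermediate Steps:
Function('N')(a) = 1 (Function('N')(a) = Mul(Mul(2, a), Pow(Mul(2, a), -1)) = Mul(Mul(2, a), Mul(Rational(1, 2), Pow(a, -1))) = 1)
Function('S')(D) = Pow(D, 6) (Function('S')(D) = Pow(Mul(D, D), 3) = Pow(Pow(D, 2), 3) = Pow(D, 6))
Mul(Add(266985, Mul(Add(U, Mul(-1, -94961)), Pow(Function('S')(182), -1))), Add(Function('N')(572), -378589)) = Mul(Add(266985, Mul(Add(-28824, Mul(-1, -94961)), Pow(Pow(182, 6), -1))), Add(1, -378589)) = Mul(Add(266985, Mul(Add(-28824, 94961), Pow(36343632130624, -1))), -378588) = Mul(Add(266985, Mul(66137, Rational(1, 36343632130624))), -378588) = Mul(Add(266985, Rational(66137, 36343632130624)), -378588) = Mul(Rational(9703204624394714777, 36343632130624), -378588) = Rational(-131197029726440938499817, 1297986861808)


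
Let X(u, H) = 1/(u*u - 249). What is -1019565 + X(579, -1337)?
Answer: -341546118479/334992 ≈ -1.0196e+6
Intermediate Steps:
X(u, H) = 1/(-249 + u²) (X(u, H) = 1/(u² - 249) = 1/(-249 + u²))
-1019565 + X(579, -1337) = -1019565 + 1/(-249 + 579²) = -1019565 + 1/(-249 + 335241) = -1019565 + 1/334992 = -341546118479/334992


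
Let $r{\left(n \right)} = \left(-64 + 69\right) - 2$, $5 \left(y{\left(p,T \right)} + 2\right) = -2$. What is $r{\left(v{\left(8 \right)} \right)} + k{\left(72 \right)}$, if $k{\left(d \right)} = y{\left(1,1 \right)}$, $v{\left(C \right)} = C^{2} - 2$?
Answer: $\frac{3}{5} \approx 0.6$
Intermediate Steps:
$y{\left(p,T \right)} = - \frac{12}{5}$ ($y{\left(p,T \right)} = -2 + \frac{1}{5} \left(-2\right) = -2 - \frac{2}{5} = - \frac{12}{5}$)
$v{\left(C \right)} = -2 + C^{2}$ ($v{\left(C \right)} = C^{2} - 2 = -2 + C^{2}$)
$k{\left(d \right)} = - \frac{12}{5}$
$r{\left(n \right)} = 3$ ($r{\left(n \right)} = 5 - 2 = 3$)
$r{\left(v{\left(8 \right)} \right)} + k{\left(72 \right)} = 3 - \frac{12}{5} = \frac{3}{5}$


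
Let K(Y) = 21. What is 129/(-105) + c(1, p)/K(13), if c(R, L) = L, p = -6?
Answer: -53/35 ≈ -1.5143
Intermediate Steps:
129/(-105) + c(1, p)/K(13) = 129/(-105) - 6/21 = 129*(-1/105) - 6*1/21 = -43/35 - 2/7 = -53/35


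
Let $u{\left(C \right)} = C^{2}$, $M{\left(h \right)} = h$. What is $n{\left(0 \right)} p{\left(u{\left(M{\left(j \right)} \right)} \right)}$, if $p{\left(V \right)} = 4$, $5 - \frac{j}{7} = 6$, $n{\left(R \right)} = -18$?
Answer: $-72$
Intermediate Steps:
$j = -7$ ($j = 35 - 42 = -7$)
$n{\left(0 \right)} p{\left(u{\left(M{\left(j \right)} \right)} \right)} = \left(-18\right) 4 = -72$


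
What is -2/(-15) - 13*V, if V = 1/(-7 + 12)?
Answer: -37/15 ≈ -2.4667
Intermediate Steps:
V = 1/5 ≈ 0.20000
-2/(-15) - 13*V = -2/(-15) - 13*1/5 = -2*(-1/15) - 13/5 = 2/15 - 13/5 = -37/15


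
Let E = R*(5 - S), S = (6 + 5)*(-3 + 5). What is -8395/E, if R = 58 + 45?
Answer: 8395/1751 ≈ 4.7944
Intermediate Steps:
R = 103
S = 22 (S = 11*2 = 22)
E = -1751 (E = 103*(5 - 1*22) = 103*(5 - 22) = 103*(-17) = -1751)
-8395/E = -8395/(-1751) = -8395*(-1/1751) = 8395/1751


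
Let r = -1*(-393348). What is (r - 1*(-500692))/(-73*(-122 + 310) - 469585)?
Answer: -894040/483309 ≈ -1.8498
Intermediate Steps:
r = 393348
(r - 1*(-500692))/(-73*(-122 + 310) - 469585) = (393348 - 1*(-500692))/(-73*(-122 + 310) - 469585) = (393348 + 500692)/(-73*188 - 469585) = 894040/(-13724 - 469585) = 894040/(-483309) = 894040*(-1/483309) = -894040/483309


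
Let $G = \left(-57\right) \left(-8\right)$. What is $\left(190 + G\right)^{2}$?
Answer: $417316$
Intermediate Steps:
$G = 456$
$\left(190 + G\right)^{2} = \left(190 + 456\right)^{2} = 646^{2} = 417316$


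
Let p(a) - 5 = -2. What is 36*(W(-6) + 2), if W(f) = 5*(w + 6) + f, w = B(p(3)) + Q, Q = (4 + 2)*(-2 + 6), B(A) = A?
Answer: 5796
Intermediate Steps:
p(a) = 3 (p(a) = 5 - 2 = 3)
Q = 24 (Q = 6*4 = 24)
w = 27 (w = 3 + 24 = 27)
W(f) = 165 + f (W(f) = 5*(27 + 6) + f = 5*33 + f = 165 + f)
36*(W(-6) + 2) = 36*((165 - 6) + 2) = 36*(159 + 2) = 36*161 = 5796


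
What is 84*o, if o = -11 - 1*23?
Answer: -2856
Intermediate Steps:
o = -34 (o = -11 - 23 = -34)
84*o = 84*(-34) = -2856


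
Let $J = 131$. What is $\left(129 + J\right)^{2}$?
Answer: $67600$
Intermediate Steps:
$\left(129 + J\right)^{2} = \left(129 + 131\right)^{2} = 260^{2} = 67600$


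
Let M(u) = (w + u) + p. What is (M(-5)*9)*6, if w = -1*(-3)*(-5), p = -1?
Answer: -1134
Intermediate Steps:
w = -15 (w = 3*(-5) = -15)
M(u) = -16 + u (M(u) = (-15 + u) - 1 = -16 + u)
(M(-5)*9)*6 = ((-16 - 5)*9)*6 = -21*9*6 = -189*6 = -1134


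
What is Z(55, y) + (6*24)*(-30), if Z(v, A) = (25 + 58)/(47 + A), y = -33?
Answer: -60397/14 ≈ -4314.1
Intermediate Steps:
Z(v, A) = 83/(47 + A)
Z(55, y) + (6*24)*(-30) = 83/(47 - 33) + (6*24)*(-30) = 83/14 + 144*(-30) = 83*(1/14) - 4320 = 83/14 - 4320 = -60397/14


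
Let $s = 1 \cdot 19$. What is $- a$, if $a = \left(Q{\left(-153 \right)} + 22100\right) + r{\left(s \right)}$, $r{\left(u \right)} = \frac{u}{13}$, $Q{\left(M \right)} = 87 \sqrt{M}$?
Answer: $- \frac{287319}{13} - 261 i \sqrt{17} \approx -22101.0 - 1076.1 i$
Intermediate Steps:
$s = 19$
$r{\left(u \right)} = \frac{u}{13}$ ($r{\left(u \right)} = u \frac{1}{13} = \frac{u}{13}$)
$a = \frac{287319}{13} + 261 i \sqrt{17}$ ($a = \left(87 \sqrt{-153} + 22100\right) + \frac{1}{13} \cdot 19 = \left(87 \cdot 3 i \sqrt{17} + 22100\right) + \frac{19}{13} = \left(261 i \sqrt{17} + 22100\right) + \frac{19}{13} = \left(22100 + 261 i \sqrt{17}\right) + \frac{19}{13} = \frac{287319}{13} + 261 i \sqrt{17} \approx 22101.0 + 1076.1 i$)
$- a = - (\frac{287319}{13} + 261 i \sqrt{17}) = - \frac{287319}{13} - 261 i \sqrt{17}$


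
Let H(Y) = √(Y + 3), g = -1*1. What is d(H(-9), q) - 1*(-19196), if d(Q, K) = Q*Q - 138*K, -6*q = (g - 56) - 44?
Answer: 16867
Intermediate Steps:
g = -1
H(Y) = √(3 + Y)
q = 101/6 (q = -((-1 - 56) - 44)/6 = -(-57 - 44)/6 = -⅙*(-101) = 101/6 ≈ 16.833)
d(Q, K) = Q² - 138*K
d(H(-9), q) - 1*(-19196) = ((√(3 - 9))² - 138*101/6) - 1*(-19196) = ((√(-6))² - 2323) + 19196 = ((I*√6)² - 2323) + 19196 = (-6 - 2323) + 19196 = -2329 + 19196 = 16867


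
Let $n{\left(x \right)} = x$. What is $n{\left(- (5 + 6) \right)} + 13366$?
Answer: $13355$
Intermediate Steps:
$n{\left(- (5 + 6) \right)} + 13366 = - (5 + 6) + 13366 = \left(-1\right) 11 + 13366 = -11 + 13366 = 13355$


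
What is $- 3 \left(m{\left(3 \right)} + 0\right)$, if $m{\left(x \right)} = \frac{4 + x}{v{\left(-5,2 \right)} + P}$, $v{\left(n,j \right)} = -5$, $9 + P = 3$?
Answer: $\frac{21}{11} \approx 1.9091$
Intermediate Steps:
$P = -6$ ($P = -9 + 3 = -6$)
$m{\left(x \right)} = - \frac{4}{11} - \frac{x}{11}$ ($m{\left(x \right)} = \frac{4 + x}{-5 - 6} = \frac{4 + x}{-11} = \left(4 + x\right) \left(- \frac{1}{11}\right) = - \frac{4}{11} - \frac{x}{11}$)
$- 3 \left(m{\left(3 \right)} + 0\right) = - 3 \left(\left(- \frac{4}{11} - \frac{3}{11}\right) + 0\right) = - 3 \left(- \frac{7}{11} + 0\right) = \left(-3\right) \left(- \frac{7}{11}\right) = \frac{21}{11}$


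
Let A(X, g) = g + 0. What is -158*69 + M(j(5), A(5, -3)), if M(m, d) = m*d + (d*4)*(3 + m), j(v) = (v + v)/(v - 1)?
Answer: -21951/2 ≈ -10976.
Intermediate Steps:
j(v) = 2*v/(-1 + v) (j(v) = (2*v)/(-1 + v) = 2*v/(-1 + v))
A(X, g) = g
M(m, d) = d*m + 4*d*(3 + m) (M(m, d) = d*m + (4*d)*(3 + m) = d*m + 4*d*(3 + m))
-158*69 + M(j(5), A(5, -3)) = -158*69 - 3*(12 + 5*(2*5/(-1 + 5))) = -10902 - 3*(12 + 5*(2*5/4)) = -10902 - 3*(12 + 5*(2*5*(¼))) = -10902 - 3*(12 + 5*(5/2)) = -10902 - 3*(12 + 25/2) = -10902 - 3*49/2 = -10902 - 147/2 = -21951/2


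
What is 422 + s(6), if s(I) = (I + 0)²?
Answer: 458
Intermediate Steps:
s(I) = I²
422 + s(6) = 422 + 6² = 422 + 36 = 458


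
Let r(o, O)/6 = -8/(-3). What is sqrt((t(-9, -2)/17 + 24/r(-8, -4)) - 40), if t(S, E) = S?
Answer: I*sqrt(45118)/34 ≈ 6.2474*I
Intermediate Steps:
r(o, O) = 16 (r(o, O) = 6*(-8/(-3)) = 6*(-8*(-1/3)) = 6*(8/3) = 16)
sqrt((t(-9, -2)/17 + 24/r(-8, -4)) - 40) = sqrt((-9/17 + 24/16) - 40) = sqrt((-9*1/17 + 24*(1/16)) - 40) = sqrt((-9/17 + 3/2) - 40) = sqrt(33/34 - 40) = sqrt(-1327/34) = I*sqrt(45118)/34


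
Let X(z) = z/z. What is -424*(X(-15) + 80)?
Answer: -34344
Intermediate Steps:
X(z) = 1
-424*(X(-15) + 80) = -424*(1 + 80) = -424*81 = -34344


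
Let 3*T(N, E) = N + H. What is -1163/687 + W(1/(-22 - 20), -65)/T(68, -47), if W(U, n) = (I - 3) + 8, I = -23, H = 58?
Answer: -10202/4809 ≈ -2.1214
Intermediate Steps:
W(U, n) = -18 (W(U, n) = (-23 - 3) + 8 = -26 + 8 = -18)
T(N, E) = 58/3 + N/3 (T(N, E) = (N + 58)/3 = (58 + N)/3 = 58/3 + N/3)
-1163/687 + W(1/(-22 - 20), -65)/T(68, -47) = -1163/687 - 18/(58/3 + (⅓)*68) = -1163*1/687 - 18/(58/3 + 68/3) = -1163/687 - 18/42 = -1163/687 - 18*1/42 = -1163/687 - 3/7 = -10202/4809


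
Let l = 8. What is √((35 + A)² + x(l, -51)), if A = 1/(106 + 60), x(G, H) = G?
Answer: √33988169/166 ≈ 35.120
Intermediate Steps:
A = 1/166 ≈ 0.0060241
√((35 + A)² + x(l, -51)) = √((35 + 1/166)² + 8) = √((5811/166)² + 8) = √(33767721/27556 + 8) = √(33988169/27556) = √33988169/166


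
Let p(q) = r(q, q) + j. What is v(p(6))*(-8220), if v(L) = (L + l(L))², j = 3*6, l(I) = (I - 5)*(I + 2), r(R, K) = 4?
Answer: -1519878000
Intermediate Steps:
l(I) = (-5 + I)*(2 + I)
j = 18
p(q) = 22 (p(q) = 4 + 18 = 22)
v(L) = (-10 + L² - 2*L)² (v(L) = (L + (-10 + L² - 3*L))² = (-10 + L² - 2*L)²)
v(p(6))*(-8220) = (10 - 1*22² + 2*22)²*(-8220) = (10 - 1*484 + 44)²*(-8220) = (10 - 484 + 44)²*(-8220) = (-430)²*(-8220) = 184900*(-8220) = -1519878000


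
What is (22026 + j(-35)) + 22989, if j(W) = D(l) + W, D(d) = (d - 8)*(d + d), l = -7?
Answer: 45190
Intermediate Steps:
D(d) = 2*d*(-8 + d) (D(d) = (-8 + d)*(2*d) = 2*d*(-8 + d))
j(W) = 210 + W (j(W) = 2*(-7)*(-8 - 7) + W = 2*(-7)*(-15) + W = 210 + W)
(22026 + j(-35)) + 22989 = (22026 + (210 - 35)) + 22989 = (22026 + 175) + 22989 = 22201 + 22989 = 45190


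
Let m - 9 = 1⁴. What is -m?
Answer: -10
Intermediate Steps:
m = 10 (m = 9 + 1⁴ = 9 + 1 = 10)
-m = -1*10 = -10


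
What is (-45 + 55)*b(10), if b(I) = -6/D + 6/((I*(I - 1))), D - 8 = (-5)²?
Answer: -38/33 ≈ -1.1515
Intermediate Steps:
D = 33 (D = 8 + (-5)² = 8 + 25 = 33)
b(I) = -2/11 + 6/(I*(-1 + I)) (b(I) = -6/33 + 6/((I*(I - 1))) = -6*1/33 + 6/((I*(-1 + I))) = -2/11 + 6*(1/(I*(-1 + I))) = -2/11 + 6/(I*(-1 + I)))
(-45 + 55)*b(10) = (-45 + 55)*((2/11)*(33 + 10 - 1*10²)/(10*(-1 + 10))) = 10*((2/11)*(⅒)*(33 + 10 - 1*100)/9) = 10*((2/11)*(⅒)*(⅑)*(33 + 10 - 100)) = 10*((2/11)*(⅒)*(⅑)*(-57)) = 10*(-19/165) = -38/33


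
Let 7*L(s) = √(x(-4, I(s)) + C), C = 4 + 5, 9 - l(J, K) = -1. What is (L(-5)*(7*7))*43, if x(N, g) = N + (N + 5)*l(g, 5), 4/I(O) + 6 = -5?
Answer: 301*√15 ≈ 1165.8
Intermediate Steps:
l(J, K) = 10 (l(J, K) = 9 - 1*(-1) = 9 + 1 = 10)
I(O) = -4/11 (I(O) = 4/(-6 - 5) = 4/(-11) = 4*(-1/11) = -4/11)
C = 9
x(N, g) = 50 + 11*N (x(N, g) = N + (N + 5)*10 = N + (5 + N)*10 = N + (50 + 10*N) = 50 + 11*N)
L(s) = √15/7 (L(s) = √((50 + 11*(-4)) + 9)/7 = √((50 - 44) + 9)/7 = √(6 + 9)/7 = √15/7)
(L(-5)*(7*7))*43 = ((√15/7)*(7*7))*43 = ((√15/7)*49)*43 = (7*√15)*43 = 301*√15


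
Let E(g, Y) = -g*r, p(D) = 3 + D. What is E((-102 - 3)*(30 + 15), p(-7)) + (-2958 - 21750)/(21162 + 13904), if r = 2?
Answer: 165674496/17533 ≈ 9449.3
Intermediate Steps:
E(g, Y) = -2*g (E(g, Y) = -g*2 = -2*g)
E((-102 - 3)*(30 + 15), p(-7)) + (-2958 - 21750)/(21162 + 13904) = -2*(-102 - 3)*(30 + 15) + (-2958 - 21750)/(21162 + 13904) = -(-210)*45 - 24708/35066 = -2*(-4725) - 24708*1/35066 = 9450 - 12354/17533 = 165674496/17533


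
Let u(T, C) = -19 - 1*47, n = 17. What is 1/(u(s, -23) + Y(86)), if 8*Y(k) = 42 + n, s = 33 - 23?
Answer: -8/469 ≈ -0.017058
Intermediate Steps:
s = 10
Y(k) = 59/8 (Y(k) = (42 + 17)/8 = (⅛)*59 = 59/8)
u(T, C) = -66 (u(T, C) = -19 - 47 = -66)
1/(u(s, -23) + Y(86)) = 1/(-66 + 59/8) = 1/(-469/8) = -8/469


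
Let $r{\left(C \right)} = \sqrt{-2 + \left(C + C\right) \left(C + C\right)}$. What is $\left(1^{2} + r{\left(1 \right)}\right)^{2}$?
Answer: $\left(1 + \sqrt{2}\right)^{2} \approx 5.8284$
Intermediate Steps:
$r{\left(C \right)} = \sqrt{-2 + 4 C^{2}}$ ($r{\left(C \right)} = \sqrt{-2 + 2 C 2 C} = \sqrt{-2 + 4 C^{2}}$)
$\left(1^{2} + r{\left(1 \right)}\right)^{2} = \left(1^{2} + \sqrt{-2 + 4 \cdot 1^{2}}\right)^{2} = \left(1 + \sqrt{-2 + 4 \cdot 1}\right)^{2} = \left(1 + \sqrt{-2 + 4}\right)^{2} = \left(1 + \sqrt{2}\right)^{2}$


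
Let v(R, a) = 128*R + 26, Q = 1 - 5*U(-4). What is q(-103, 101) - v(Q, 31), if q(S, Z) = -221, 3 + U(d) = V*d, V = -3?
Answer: 5385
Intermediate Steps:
U(d) = -3 - 3*d
Q = -44 (Q = 1 - 5*(-3 - 3*(-4)) = 1 - 5*(-3 + 12) = 1 - 5*9 = 1 - 45 = -44)
v(R, a) = 26 + 128*R
q(-103, 101) - v(Q, 31) = -221 - (26 + 128*(-44)) = -221 - (26 - 5632) = -221 - 1*(-5606) = -221 + 5606 = 5385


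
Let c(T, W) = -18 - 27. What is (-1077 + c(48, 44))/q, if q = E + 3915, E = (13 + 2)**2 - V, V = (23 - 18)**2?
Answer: -1122/4115 ≈ -0.27266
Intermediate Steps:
V = 25 (V = 5**2 = 25)
c(T, W) = -45
E = 200 (E = (13 + 2)**2 - 1*25 = 15**2 - 25 = 225 - 25 = 200)
q = 4115 (q = 200 + 3915 = 4115)
(-1077 + c(48, 44))/q = (-1077 - 45)/4115 = -1122*1/4115 = -1122/4115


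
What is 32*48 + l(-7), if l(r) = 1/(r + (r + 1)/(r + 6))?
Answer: 1535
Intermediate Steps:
l(r) = 1/(r + (1 + r)/(6 + r))
32*48 + l(-7) = 32*48 + (6 - 7)/(1 + (-7)² + 7*(-7)) = 1536 - 1/(1 + 49 - 49) = 1536 - 1/1 = 1536 + 1*(-1) = 1536 - 1 = 1535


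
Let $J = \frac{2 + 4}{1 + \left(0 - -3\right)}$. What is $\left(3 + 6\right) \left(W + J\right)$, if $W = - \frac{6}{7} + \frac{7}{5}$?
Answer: $\frac{1287}{70} \approx 18.386$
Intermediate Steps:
$W = \frac{19}{35}$ ($W = \left(-6\right) \frac{1}{7} + 7 \cdot \frac{1}{5} = - \frac{6}{7} + \frac{7}{5} = \frac{19}{35} \approx 0.54286$)
$J = \frac{3}{2}$ ($J = \frac{6}{1 + \left(0 + 3\right)} = \frac{6}{1 + 3} = \frac{6}{4} = 6 \cdot \frac{1}{4} = \frac{3}{2} \approx 1.5$)
$\left(3 + 6\right) \left(W + J\right) = \left(3 + 6\right) \left(\frac{19}{35} + \frac{3}{2}\right) = 9 \cdot \frac{143}{70} = \frac{1287}{70}$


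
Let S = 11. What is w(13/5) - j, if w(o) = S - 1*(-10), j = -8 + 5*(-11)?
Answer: 84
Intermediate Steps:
j = -63 (j = -8 - 55 = -63)
w(o) = 21 (w(o) = 11 - 1*(-10) = 11 + 10 = 21)
w(13/5) - j = 21 - 1*(-63) = 21 + 63 = 84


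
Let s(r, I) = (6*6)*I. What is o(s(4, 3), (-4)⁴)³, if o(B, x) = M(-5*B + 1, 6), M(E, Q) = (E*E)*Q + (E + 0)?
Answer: 5291556156123856003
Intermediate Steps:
s(r, I) = 36*I
M(E, Q) = E + Q*E² (M(E, Q) = E²*Q + E = Q*E² + E = E + Q*E²)
o(B, x) = (1 - 5*B)*(7 - 30*B) (o(B, x) = (-5*B + 1)*(1 + (-5*B + 1)*6) = (1 - 5*B)*(1 + (1 - 5*B)*6) = (1 - 5*B)*(1 + (6 - 30*B)) = (1 - 5*B)*(7 - 30*B))
o(s(4, 3), (-4)⁴)³ = ((-1 + 5*(36*3))*(-7 + 30*(36*3)))³ = ((-1 + 5*108)*(-7 + 30*108))³ = ((-1 + 540)*(-7 + 3240))³ = (539*3233)³ = 1742587³ = 5291556156123856003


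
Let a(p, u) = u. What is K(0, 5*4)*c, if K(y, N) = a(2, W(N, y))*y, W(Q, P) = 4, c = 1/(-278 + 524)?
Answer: 0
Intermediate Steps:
c = 1/246 ≈ 0.0040650
K(y, N) = 4*y
K(0, 5*4)*c = (4*0)*(1/246) = 0*(1/246) = 0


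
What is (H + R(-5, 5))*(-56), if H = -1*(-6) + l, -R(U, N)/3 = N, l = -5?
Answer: 784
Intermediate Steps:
R(U, N) = -3*N
H = 1 (H = -1*(-6) - 5 = 6 - 5 = 1)
(H + R(-5, 5))*(-56) = (1 - 3*5)*(-56) = (1 - 15)*(-56) = -14*(-56) = 784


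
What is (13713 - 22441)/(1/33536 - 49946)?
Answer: 292702208/1674989055 ≈ 0.17475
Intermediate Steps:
(13713 - 22441)/(1/33536 - 49946) = -8728/(1/33536 - 49946) = -8728/(-1674989055/33536) = -8728*(-33536/1674989055) = 292702208/1674989055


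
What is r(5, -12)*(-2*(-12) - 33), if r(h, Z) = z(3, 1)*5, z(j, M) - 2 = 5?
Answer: -315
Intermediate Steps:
z(j, M) = 7 (z(j, M) = 2 + 5 = 7)
r(h, Z) = 35 (r(h, Z) = 7*5 = 35)
r(5, -12)*(-2*(-12) - 33) = 35*(-2*(-12) - 33) = 35*(24 - 33) = 35*(-9) = -315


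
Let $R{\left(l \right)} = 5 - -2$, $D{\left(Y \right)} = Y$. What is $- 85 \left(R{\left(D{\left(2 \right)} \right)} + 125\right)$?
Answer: $-11220$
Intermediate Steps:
$R{\left(l \right)} = 7$ ($R{\left(l \right)} = 5 + 2 = 7$)
$- 85 \left(R{\left(D{\left(2 \right)} \right)} + 125\right) = - 85 \left(7 + 125\right) = \left(-85\right) 132 = -11220$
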